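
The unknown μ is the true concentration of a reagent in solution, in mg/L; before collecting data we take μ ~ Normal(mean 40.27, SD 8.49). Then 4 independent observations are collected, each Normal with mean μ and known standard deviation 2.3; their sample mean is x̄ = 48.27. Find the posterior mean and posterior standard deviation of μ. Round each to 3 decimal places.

Posterior mean ≈ 48.126; posterior SD ≈ 1.140

Prior precision 1/τ₀² = 1/8.49² = 0.0138735; data precision n/σ² = 4/2.3² = 0.756144.
Posterior precision = 0.0138735 + 0.756144 = 0.770017, giving posterior SD = 1/√0.770017 = 1.140.
Posterior mean = (0.0138735·40.27 + 0.756144·48.27) / 0.770017 = 48.126.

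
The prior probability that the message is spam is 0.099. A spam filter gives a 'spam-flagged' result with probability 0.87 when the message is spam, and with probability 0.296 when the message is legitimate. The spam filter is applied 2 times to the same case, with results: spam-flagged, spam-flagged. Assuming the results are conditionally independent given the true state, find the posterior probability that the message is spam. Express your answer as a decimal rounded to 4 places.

With H the event that the message is spam, the joint likelihood of the observed sequence is P(data|H) = 0.87·0.87 = 0.75690 and P(data|¬H) = 0.296·0.296 = 0.087616.
Bayes: P(H|data) = 0.099·0.75690 / (0.099·0.75690 + 0.901·0.087616) = 0.074933/0.15388 = 0.4870.

Posterior P(H) ≈ 0.4870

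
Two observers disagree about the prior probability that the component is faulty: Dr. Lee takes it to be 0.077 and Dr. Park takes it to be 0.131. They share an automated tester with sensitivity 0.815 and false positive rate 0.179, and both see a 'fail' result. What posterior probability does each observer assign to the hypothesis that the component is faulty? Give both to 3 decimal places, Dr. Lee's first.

The likelihood ratio for a 'fail' result is 0.815/0.179 = 4.5531.
Dr. Lee: prior odds 0.077/0.923 = 0.083424; posterior odds 0.37983; posterior probability 0.275.
Dr. Park: prior odds 0.131/0.869 = 0.15075; posterior odds 0.68637; posterior probability 0.407.

Dr. Lee: 0.275; Dr. Park: 0.407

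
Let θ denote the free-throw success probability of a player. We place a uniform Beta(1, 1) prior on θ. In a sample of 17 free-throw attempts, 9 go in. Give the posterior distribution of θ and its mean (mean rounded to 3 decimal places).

Posterior: Beta(10, 9); mean ≈ 0.526

The binomial likelihood is conjugate to the Beta prior: with 9 successes and 8 failures, the posterior is Beta(1+9, 1+8) = Beta(10, 9).
Posterior mean = α/(α+β) = 10/19 = 0.526.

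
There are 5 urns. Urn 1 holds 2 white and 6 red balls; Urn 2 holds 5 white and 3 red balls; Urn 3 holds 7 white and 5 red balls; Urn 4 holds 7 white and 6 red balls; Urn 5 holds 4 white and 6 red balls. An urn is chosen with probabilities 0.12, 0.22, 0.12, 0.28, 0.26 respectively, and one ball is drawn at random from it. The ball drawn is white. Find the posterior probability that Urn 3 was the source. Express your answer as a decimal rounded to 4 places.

Posterior probability ≈ 0.1422

Tabulate prior·likelihood by source: [1] prior 0.12, lik 0.25, product 0.03000; [2] prior 0.22, lik 0.625, product 0.1375; [3] prior 0.12, lik 0.5833, product 0.07000; [4] prior 0.28, lik 0.5385, product 0.1508; [5] prior 0.26, lik 0.4, product 0.1040.
Normalizing constant = 0.49227; the posterior for Urn 3 is its product over the sum, 0.07000/0.49227 = 0.1422.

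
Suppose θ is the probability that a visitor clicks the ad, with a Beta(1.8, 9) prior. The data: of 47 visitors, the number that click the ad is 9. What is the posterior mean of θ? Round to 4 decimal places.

Posterior mean ≈ 0.1869

The binomial likelihood is conjugate to the Beta prior: with 9 successes and 38 failures, the posterior is Beta(1.8+9, 9+38) = Beta(10.8, 47).
E[θ | data] = 10.8/(10.8+47) = 0.1869.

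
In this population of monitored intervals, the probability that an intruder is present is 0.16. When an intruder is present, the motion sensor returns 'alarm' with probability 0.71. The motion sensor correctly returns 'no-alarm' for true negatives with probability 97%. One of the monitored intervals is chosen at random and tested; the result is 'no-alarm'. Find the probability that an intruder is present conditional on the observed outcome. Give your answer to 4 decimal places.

P(H | E) ≈ 0.0539

Let H be the event that an intruder is present. P(H) = 0.16, so P(¬H) = 0.84. With E the 'no-alarm' result, P(E|H) = 0.29 and P(E|¬H) = 0.97.
P(E) = 0.29·0.16 + 0.97·0.84 = 0.046400 + 0.81480 = 0.86120.
By Bayes' theorem, P(H|E) = 0.046400 / 0.86120 = 0.0539.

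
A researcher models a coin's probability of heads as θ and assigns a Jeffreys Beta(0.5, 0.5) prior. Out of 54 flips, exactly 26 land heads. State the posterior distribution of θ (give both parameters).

Posterior: Beta(26.5, 28.5)

The binomial likelihood is conjugate to the Beta prior: with 26 successes and 28 failures, the posterior is Beta(0.5+26, 0.5+28) = Beta(26.5, 28.5).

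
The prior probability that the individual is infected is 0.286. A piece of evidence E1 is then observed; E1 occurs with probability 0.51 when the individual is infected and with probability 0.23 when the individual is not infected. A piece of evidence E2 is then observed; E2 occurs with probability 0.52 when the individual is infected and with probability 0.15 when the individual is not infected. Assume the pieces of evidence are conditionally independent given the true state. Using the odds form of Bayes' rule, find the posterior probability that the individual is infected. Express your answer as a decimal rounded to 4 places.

Posterior probability ≈ 0.7548

Prior odds = 0.286/(1−0.286) = 0.40056.
Likelihood ratio for E1 = 0.51/0.23 = 2.2174.
Likelihood ratio for E2 = 0.52/0.15 = 3.4667.
Posterior odds = prior odds × LR₁ × LR₂ = 3.0791.
Posterior probability = odds/(1+odds) = 3.0791/4.0791 = 0.7548.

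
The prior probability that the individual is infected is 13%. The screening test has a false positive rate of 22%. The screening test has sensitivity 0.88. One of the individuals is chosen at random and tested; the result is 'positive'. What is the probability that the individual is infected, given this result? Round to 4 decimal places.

P(H | E) ≈ 0.3741

Write H for 'the individual is infected'. Prior odds H:¬H = 0.13/0.87 = 0.14943. For the 'positive' outcome, the likelihood ratio is 0.88/0.22 = 4.0000.
Posterior odds = 0.14943 × 4.0000 = 0.59770, so P(H|E) = 0.59770/(1+0.59770) = 0.3741.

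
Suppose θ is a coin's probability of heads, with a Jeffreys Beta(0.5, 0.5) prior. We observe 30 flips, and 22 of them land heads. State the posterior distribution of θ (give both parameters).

The binomial likelihood is conjugate to the Beta prior: with 22 successes and 8 failures, the posterior is Beta(0.5+22, 0.5+8) = Beta(22.5, 8.5).

Posterior: Beta(22.5, 8.5)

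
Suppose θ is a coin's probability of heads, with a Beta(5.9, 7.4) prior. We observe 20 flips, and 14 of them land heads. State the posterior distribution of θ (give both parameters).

Posterior: Beta(19.9, 13.4)

Observing 14 successes and 6 failures updates Beta(5.9, 7.4) by adding the success and failure counts to the two shape parameters: α = 5.9+14 = 19.9, β = 7.4+6 = 13.4.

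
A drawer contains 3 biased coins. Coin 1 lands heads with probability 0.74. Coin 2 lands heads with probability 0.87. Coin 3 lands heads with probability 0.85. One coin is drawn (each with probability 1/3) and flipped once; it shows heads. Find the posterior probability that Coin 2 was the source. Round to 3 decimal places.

Posterior probability ≈ 0.354

Tabulate prior·likelihood by source: [1] prior 0.333333, lik 0.74, product 0.2467; [2] prior 0.333333, lik 0.87, product 0.2900; [3] prior 0.333333, lik 0.85, product 0.2833.
Normalizing constant = 0.82000; the posterior for Coin 2 is its product over the sum, 0.2900/0.82000 = 0.354.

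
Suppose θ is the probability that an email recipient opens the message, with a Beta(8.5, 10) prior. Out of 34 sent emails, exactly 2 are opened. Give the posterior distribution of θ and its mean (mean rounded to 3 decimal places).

Posterior: Beta(10.5, 42); mean ≈ 0.200

Observing 2 successes and 32 failures updates Beta(8.5, 10) by adding the success and failure counts to the two shape parameters: α = 8.5+2 = 10.5, β = 10+32 = 42.
E[θ | data] = 10.5/(10.5+42) = 0.200.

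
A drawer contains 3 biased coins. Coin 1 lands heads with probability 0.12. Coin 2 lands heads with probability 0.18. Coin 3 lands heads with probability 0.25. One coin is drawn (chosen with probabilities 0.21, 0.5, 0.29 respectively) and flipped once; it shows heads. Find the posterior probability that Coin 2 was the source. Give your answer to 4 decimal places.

Posterior probability ≈ 0.4795

Tabulate prior·likelihood by source: [1] prior 0.21, lik 0.12, product 0.02520; [2] prior 0.5, lik 0.18, product 0.09000; [3] prior 0.29, lik 0.25, product 0.07250.
Normalizing constant = 0.18770; the posterior for Coin 2 is its product over the sum, 0.09000/0.18770 = 0.4795.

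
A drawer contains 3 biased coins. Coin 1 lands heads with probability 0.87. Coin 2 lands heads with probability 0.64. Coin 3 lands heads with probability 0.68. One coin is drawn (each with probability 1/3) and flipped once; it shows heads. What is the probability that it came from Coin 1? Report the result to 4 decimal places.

P(heads|C1) = 0.87; P(heads|C2) = 0.64; P(heads|C3) = 0.68.
Prior × likelihood for each source: 0.333333·0.87=0.2900, 0.333333·0.64=0.2133, 0.333333·0.68=0.2267. Summing gives P(heads) = 0.73000.
P(Coin 1 | heads) = 0.2900 / 0.73000 = 0.3973.

Posterior probability ≈ 0.3973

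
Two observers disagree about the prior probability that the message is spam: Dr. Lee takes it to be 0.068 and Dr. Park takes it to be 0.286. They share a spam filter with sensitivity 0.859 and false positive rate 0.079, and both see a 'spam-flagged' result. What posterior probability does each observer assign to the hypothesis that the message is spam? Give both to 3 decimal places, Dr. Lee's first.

The likelihood ratio for a 'spam-flagged' result is 0.859/0.079 = 10.873.
Dr. Lee: prior odds 0.068/0.932 = 0.072961; posterior odds 0.79334; posterior probability 0.442.
Dr. Park: prior odds 0.286/0.714 = 0.40056; posterior odds 4.3555; posterior probability 0.813.

Dr. Lee: 0.442; Dr. Park: 0.813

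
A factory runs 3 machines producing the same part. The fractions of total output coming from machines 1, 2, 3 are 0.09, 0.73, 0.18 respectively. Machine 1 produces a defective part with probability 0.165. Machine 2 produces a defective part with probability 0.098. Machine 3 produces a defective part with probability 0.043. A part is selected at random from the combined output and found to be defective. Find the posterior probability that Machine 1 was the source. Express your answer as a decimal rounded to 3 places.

Posterior probability ≈ 0.158

P(defective|M1) = 0.165; P(defective|M2) = 0.098; P(defective|M3) = 0.043.
Prior × likelihood for each source: 0.09·0.165=0.01485, 0.73·0.098=0.07154, 0.18·0.043=0.007740. Summing gives P(defective) = 0.094130.
P(Machine 1 | defective) = 0.01485 / 0.094130 = 0.158.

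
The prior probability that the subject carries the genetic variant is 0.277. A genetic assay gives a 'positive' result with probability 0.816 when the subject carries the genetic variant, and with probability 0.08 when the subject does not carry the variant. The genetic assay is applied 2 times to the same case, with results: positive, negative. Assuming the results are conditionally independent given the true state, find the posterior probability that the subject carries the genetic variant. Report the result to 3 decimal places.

Posterior P(H) ≈ 0.439

Let H be the event that the subject carries the genetic variant; start with P(H) = 0.277. P('positive'|H) = 0.816, P('positive'|¬H) = 0.08.
Update on result 1 ('positive'): P(H) ← 0.816·0.2770 / (0.816·0.2770 + 0.08·0.7230) = 0.22603/0.28387 = 0.7962.
Update on result 2 ('negative'): P(H) ← 0.184·0.7962 / (0.184·0.7962 + 0.92·0.2038) = 0.14651/0.33396 = 0.4387.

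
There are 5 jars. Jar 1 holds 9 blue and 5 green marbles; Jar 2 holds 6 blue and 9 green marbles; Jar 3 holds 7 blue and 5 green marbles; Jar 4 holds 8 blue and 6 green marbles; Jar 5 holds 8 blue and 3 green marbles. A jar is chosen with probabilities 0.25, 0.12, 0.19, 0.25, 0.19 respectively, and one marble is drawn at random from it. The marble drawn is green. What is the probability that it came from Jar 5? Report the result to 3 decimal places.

P(green|Jar 1) = 0.3571; P(green|Jar 2) = 0.6; P(green|Jar 3) = 0.4167; P(green|Jar 4) = 0.4286; P(green|Jar 5) = 0.2727.
Prior × likelihood for each source: 0.25·0.3571=0.08929, 0.12·0.6=0.07200, 0.19·0.4167=0.07917, 0.25·0.4286=0.1071, 0.19·0.2727=0.05182. Summing gives P(green) = 0.39941.
P(Jar 5 | green) = 0.05182 / 0.39941 = 0.130.

Posterior probability ≈ 0.130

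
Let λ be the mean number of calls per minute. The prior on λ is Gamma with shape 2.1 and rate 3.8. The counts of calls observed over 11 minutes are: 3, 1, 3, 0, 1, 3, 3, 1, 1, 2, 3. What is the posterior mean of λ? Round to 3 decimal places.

Posterior mean ≈ 1.561

Total count ∑xᵢ = 21 over n = 11 minutes.
Gamma is conjugate to the Poisson likelihood: posterior is Gamma(shape = 2.1+21 = 23.1, rate = 3.8+11 = 14.8).
E[λ | data] = 23.1/14.8 = 1.561.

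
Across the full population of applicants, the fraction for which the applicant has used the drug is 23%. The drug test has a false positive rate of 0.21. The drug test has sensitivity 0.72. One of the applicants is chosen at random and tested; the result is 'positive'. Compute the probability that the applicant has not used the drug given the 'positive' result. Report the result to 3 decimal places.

Write H for 'the applicant has used the drug'. Prior odds H:¬H = 0.23/0.77 = 0.29870. For the 'positive' outcome, the likelihood ratio is 0.72/0.21 = 3.4286.
Posterior odds = 0.29870 × 3.4286 = 1.0241, so P(H|E) = 1.0241/(1+1.0241) = 0.506. Then P(¬H|E) = 1 − 0.506 = 0.494.

P(¬H | E) ≈ 0.494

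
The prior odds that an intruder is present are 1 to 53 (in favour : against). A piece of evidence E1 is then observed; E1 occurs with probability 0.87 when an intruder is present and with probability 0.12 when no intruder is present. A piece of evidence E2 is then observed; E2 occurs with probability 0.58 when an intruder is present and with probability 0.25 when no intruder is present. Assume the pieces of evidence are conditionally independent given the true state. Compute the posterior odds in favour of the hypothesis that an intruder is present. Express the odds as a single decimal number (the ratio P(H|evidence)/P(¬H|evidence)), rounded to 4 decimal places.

Posterior odds ≈ 0.3174

Prior odds = 1/53 = 0.018868. In log-odds, ln(0.018868) = -3.9703.
Add log likelihood ratios: ln(7.2500) + ln(2.3200) = 2.8226.
Posterior log-odds = -1.1477, so posterior odds = exp(-1.1477) = 0.31736.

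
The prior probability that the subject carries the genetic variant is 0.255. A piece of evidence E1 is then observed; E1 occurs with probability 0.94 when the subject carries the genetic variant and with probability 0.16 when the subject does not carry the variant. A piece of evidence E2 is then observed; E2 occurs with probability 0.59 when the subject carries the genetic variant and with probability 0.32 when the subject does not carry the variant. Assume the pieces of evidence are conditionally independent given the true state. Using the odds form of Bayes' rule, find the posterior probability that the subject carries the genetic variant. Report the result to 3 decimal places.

Prior odds = 0.255/(1−0.255) = 0.34228. In log-odds, ln(0.34228) = -1.0721.
Add log likelihood ratios: ln(5.8750) + ln(1.8437) = 2.3825.
Posterior log-odds = 1.3104, so posterior odds = exp(1.3104) = 3.7076. Converting, P(H|E) = 3.7076/4.7076 = 0.788.

Posterior probability ≈ 0.788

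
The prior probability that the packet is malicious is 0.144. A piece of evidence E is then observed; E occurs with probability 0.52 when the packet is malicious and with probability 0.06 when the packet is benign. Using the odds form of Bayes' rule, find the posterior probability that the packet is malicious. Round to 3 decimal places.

Prior odds = 0.144/(1−0.144) = 0.16822. In log-odds, ln(0.16822) = -1.7825.
Add log likelihood ratio: ln(8.6667) = 2.1595.
Posterior log-odds = 0.37703, so posterior odds = exp(0.37703) = 1.4579. Converting, P(H|E) = 1.4579/2.4579 = 0.593.

Posterior probability ≈ 0.593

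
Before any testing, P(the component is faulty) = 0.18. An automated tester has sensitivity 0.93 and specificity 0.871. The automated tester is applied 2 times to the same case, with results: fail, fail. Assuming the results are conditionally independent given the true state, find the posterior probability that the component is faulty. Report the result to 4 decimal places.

Posterior P(H) ≈ 0.9194

With H the event that the component is faulty, the joint likelihood of the observed sequence is P(data|H) = 0.93·0.93 = 0.86490 and P(data|¬H) = 0.129·0.129 = 0.016641.
Bayes: P(H|data) = 0.18·0.86490 / (0.18·0.86490 + 0.82·0.016641) = 0.15568/0.16933 = 0.9194.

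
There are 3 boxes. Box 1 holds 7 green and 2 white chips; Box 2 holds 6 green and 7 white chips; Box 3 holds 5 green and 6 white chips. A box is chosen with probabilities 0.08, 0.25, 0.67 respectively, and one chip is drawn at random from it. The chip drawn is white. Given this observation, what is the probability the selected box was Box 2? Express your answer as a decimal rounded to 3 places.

Tabulate prior·likelihood by source: [1] prior 0.08, lik 0.2222, product 0.01778; [2] prior 0.25, lik 0.5385, product 0.1346; [3] prior 0.67, lik 0.5455, product 0.3655.
Normalizing constant = 0.51785; the posterior for Box 2 is its product over the sum, 0.1346/0.51785 = 0.260.

Posterior probability ≈ 0.260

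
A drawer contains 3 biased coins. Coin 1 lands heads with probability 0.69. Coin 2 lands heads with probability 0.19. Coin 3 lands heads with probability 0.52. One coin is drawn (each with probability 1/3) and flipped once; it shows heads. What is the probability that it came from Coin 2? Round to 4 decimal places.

Posterior probability ≈ 0.1357

Tabulate prior·likelihood by source: [1] prior 0.333333, lik 0.69, product 0.2300; [2] prior 0.333333, lik 0.19, product 0.06333; [3] prior 0.333333, lik 0.52, product 0.1733.
Normalizing constant = 0.46667; the posterior for Coin 2 is its product over the sum, 0.06333/0.46667 = 0.1357.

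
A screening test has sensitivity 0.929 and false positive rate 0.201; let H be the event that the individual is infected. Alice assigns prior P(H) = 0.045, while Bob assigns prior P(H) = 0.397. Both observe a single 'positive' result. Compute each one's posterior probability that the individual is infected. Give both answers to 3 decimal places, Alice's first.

Alice: 0.179; Bob: 0.753

P('+'|H) = 0.929, P('+'|¬H) = 0.201.
Alice: numerator 0.929·0.045 = 0.041805; evidence = 0.041805+0.201·0.955 = 0.23376; posterior = 0.179.
Bob: numerator 0.929·0.397 = 0.36881; evidence = 0.36881+0.201·0.603 = 0.49002; posterior = 0.753.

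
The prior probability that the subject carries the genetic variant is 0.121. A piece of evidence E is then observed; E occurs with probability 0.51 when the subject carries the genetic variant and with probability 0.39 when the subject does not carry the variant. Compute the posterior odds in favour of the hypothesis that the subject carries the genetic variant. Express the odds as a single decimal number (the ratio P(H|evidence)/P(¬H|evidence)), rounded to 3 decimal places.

Prior odds = 0.121/(1−0.121) = 0.13766. In log-odds, ln(0.13766) = -1.9830.
Add log likelihood ratio: ln(1.3077) = 0.26826.
Posterior log-odds = -1.7147, so posterior odds = exp(-1.7147) = 0.18001.

Posterior odds ≈ 0.180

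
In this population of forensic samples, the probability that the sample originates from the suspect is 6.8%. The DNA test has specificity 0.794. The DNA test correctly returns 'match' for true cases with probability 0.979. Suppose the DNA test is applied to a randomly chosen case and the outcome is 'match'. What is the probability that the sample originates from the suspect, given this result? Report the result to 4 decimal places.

P(H | E) ≈ 0.2575

Write H for 'the sample originates from the suspect'. Prior odds H:¬H = 0.068/0.932 = 0.072961. For the 'match' outcome, the likelihood ratio is 0.979/0.206 = 4.7524.
Posterior odds = 0.072961 × 4.7524 = 0.34674, so P(H|E) = 0.34674/(1+0.34674) = 0.2575.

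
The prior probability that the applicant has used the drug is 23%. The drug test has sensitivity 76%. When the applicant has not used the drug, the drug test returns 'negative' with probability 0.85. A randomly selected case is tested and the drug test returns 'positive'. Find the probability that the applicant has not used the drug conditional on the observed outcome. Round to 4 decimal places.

Let H be the event that the applicant has used the drug. P(H) = 0.23, so P(¬H) = 0.77. With E the 'positive' result, P(E|H) = 0.76 and P(E|¬H) = 0.15.
P(E) = 0.76·0.23 + 0.15·0.77 = 0.17480 + 0.11550 = 0.29030.
By Bayes' theorem, P(H|E) = 0.17480 / 0.29030 = 0.6021. Hence P(¬H|E) = 1 − 0.6021 = 0.3979.

P(¬H | E) ≈ 0.3979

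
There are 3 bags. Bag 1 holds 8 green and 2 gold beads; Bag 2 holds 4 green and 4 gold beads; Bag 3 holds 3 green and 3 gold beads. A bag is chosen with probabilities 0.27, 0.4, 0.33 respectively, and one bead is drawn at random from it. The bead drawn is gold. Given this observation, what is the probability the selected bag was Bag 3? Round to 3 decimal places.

Posterior probability ≈ 0.394

P(gold|Bag 1) = 0.2; P(gold|Bag 2) = 0.5; P(gold|Bag 3) = 0.5.
Prior × likelihood for each source: 0.27·0.2=0.05400, 0.4·0.5=0.2000, 0.33·0.5=0.1650. Summing gives P(gold) = 0.41900.
P(Bag 3 | gold) = 0.1650 / 0.41900 = 0.394.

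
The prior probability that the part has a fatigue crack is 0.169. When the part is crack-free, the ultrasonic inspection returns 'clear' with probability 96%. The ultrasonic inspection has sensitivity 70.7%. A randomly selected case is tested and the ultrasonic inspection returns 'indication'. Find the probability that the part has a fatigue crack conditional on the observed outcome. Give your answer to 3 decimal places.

P(H | E) ≈ 0.782

Write H for 'the part has a fatigue crack'. Prior odds H:¬H = 0.169/0.831 = 0.20337. For the 'indication' outcome, the likelihood ratio is 0.707/0.04 = 17.675.
Posterior odds = 0.20337 × 17.675 = 3.5946, so P(H|E) = 3.5946/(1+3.5946) = 0.782.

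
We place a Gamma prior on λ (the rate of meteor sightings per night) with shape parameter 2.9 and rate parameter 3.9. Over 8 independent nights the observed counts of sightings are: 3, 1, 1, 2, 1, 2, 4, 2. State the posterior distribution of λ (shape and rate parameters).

The Poisson likelihood adds the total count to the shape and the number of exposure periods to the rate. Here ∑xᵢ = 16 and n = 8, so shape 2.9→18.9 and rate 3.9→11.9.

Posterior: Gamma(shape=18.9, rate=11.9)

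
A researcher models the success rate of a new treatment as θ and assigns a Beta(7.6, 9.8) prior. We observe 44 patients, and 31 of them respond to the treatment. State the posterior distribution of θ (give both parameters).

Posterior: Beta(38.6, 22.8)

The binomial likelihood is conjugate to the Beta prior: with 31 successes and 13 failures, the posterior is Beta(7.6+31, 9.8+13) = Beta(38.6, 22.8).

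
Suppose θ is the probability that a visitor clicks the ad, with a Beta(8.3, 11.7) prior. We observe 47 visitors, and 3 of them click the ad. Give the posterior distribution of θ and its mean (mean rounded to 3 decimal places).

Posterior: Beta(11.3, 55.7); mean ≈ 0.169

Observing 3 successes and 44 failures updates Beta(8.3, 11.7) by adding the success and failure counts to the two shape parameters: α = 8.3+3 = 11.3, β = 11.7+44 = 55.7.
E[θ | data] = 11.3/(11.3+55.7) = 0.169.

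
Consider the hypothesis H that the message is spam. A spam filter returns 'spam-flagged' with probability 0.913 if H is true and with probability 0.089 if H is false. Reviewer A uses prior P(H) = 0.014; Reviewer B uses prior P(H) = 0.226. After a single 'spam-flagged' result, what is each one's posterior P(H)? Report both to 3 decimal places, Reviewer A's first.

The likelihood ratio for a 'spam-flagged' result is 0.913/0.089 = 10.258.
Reviewer A: prior odds 0.014/0.986 = 0.014199; posterior odds 0.14566; posterior probability 0.127.
Reviewer B: prior odds 0.226/0.774 = 0.29199; posterior odds 2.9954; posterior probability 0.750.

Reviewer A: 0.127; Reviewer B: 0.750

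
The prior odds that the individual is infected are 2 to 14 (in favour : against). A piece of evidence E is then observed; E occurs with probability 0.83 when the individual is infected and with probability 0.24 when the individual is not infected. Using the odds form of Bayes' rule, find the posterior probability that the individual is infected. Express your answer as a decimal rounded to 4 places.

Prior odds = 2/14 = 0.14286. In log-odds, ln(0.14286) = -1.9459.
Add log likelihood ratio: ln(3.4583) = 1.2408.
Posterior log-odds = -0.70512, so posterior odds = exp(-0.70512) = 0.49405. Converting, P(H|E) = 0.49405/1.4940 = 0.3307.

Posterior probability ≈ 0.3307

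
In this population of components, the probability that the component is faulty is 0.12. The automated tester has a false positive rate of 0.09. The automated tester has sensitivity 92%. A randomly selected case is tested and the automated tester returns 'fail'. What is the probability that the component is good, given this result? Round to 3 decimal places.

Write H for 'the component is faulty'. Prior odds H:¬H = 0.12/0.88 = 0.13636. For the 'fail' outcome, the likelihood ratio is 0.92/0.09 = 10.222.
Posterior odds = 0.13636 × 10.222 = 1.3939, so P(H|E) = 1.3939/(1+1.3939) = 0.582. Then P(¬H|E) = 1 − 0.582 = 0.418.

P(¬H | E) ≈ 0.418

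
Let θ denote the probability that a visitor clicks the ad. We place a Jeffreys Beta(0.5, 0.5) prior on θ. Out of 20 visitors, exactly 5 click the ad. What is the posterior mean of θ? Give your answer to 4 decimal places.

Observing 5 successes and 15 failures updates Beta(0.5, 0.5) by adding the success and failure counts to the two shape parameters: α = 0.5+5 = 5.5, β = 0.5+15 = 15.5.
E[θ | data] = 5.5/(5.5+15.5) = 0.2619.

Posterior mean ≈ 0.2619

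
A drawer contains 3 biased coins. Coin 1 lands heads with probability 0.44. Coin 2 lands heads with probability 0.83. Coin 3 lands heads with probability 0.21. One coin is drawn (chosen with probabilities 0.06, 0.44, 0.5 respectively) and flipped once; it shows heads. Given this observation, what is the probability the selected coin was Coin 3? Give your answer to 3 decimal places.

Tabulate prior·likelihood by source: [1] prior 0.06, lik 0.44, product 0.02640; [2] prior 0.44, lik 0.83, product 0.3652; [3] prior 0.5, lik 0.21, product 0.1050.
Normalizing constant = 0.49660; the posterior for Coin 3 is its product over the sum, 0.1050/0.49660 = 0.211.

Posterior probability ≈ 0.211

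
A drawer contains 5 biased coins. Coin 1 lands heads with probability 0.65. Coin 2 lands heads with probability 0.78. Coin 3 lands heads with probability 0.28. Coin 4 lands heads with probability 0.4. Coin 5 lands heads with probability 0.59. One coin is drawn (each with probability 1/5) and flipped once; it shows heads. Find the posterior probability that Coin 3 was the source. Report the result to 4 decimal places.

Posterior probability ≈ 0.1037

P(heads|C1) = 0.65; P(heads|C2) = 0.78; P(heads|C3) = 0.28; P(heads|C4) = 0.4; P(heads|C5) = 0.59.
Prior × likelihood for each source: 0.2·0.65=0.1300, 0.2·0.78=0.1560, 0.2·0.28=0.05600, 0.2·0.4=0.08000, 0.2·0.59=0.1180. Summing gives P(heads) = 0.54000.
P(Coin 3 | heads) = 0.05600 / 0.54000 = 0.1037.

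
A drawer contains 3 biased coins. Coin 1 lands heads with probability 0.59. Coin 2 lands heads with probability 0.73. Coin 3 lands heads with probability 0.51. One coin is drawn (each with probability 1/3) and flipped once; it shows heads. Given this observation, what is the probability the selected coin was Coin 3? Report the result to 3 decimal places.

P(heads|C1) = 0.59; P(heads|C2) = 0.73; P(heads|C3) = 0.51.
Prior × likelihood for each source: 0.333333·0.59=0.1967, 0.333333·0.73=0.2433, 0.333333·0.51=0.1700. Summing gives P(heads) = 0.61000.
P(Coin 3 | heads) = 0.1700 / 0.61000 = 0.279.

Posterior probability ≈ 0.279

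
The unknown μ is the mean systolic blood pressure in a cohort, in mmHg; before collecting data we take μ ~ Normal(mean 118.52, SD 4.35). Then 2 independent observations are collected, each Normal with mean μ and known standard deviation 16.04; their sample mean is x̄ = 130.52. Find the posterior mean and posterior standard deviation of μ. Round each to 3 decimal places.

Posterior mean ≈ 120.059; posterior SD ≈ 4.062

With known σ, the Normal prior is conjugate. Weight on the data is w = (n/σ²)/(n/σ² + 1/τ₀²) = 0.00777358/(0.00777358+0.0528471) = 0.12823.
Posterior mean = w·x̄ + (1−w)·μ₀ = 0.12823·130.52 + 0.87177·118.52 = 120.059. Posterior variance = 1/(0.00777358+0.0528471) = 16.4960, so SD = 4.062.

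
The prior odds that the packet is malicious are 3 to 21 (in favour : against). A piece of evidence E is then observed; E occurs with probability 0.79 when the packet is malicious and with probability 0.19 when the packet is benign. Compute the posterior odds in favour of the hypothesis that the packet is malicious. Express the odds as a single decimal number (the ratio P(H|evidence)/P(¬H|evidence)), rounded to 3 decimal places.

Posterior odds ≈ 0.594

Prior odds = 3/21 = 0.14286. In log-odds, ln(0.14286) = -1.9459.
Add log likelihood ratio: ln(4.1579) = 1.4250.
Posterior log-odds = -0.52090, so posterior odds = exp(-0.52090) = 0.59398.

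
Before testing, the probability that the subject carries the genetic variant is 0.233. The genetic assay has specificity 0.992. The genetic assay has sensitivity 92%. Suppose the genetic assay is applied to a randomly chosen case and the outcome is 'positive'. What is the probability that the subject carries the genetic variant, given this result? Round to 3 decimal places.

P(H | E) ≈ 0.972

Let H be the event that the subject carries the genetic variant. P(H) = 0.233, so P(¬H) = 0.767. With E the 'positive' result, P(E|H) = 0.92 and P(E|¬H) = 0.008.
P(E) = 0.92·0.233 + 0.008·0.767 = 0.21436 + 0.0061360 = 0.22050.
By Bayes' theorem, P(H|E) = 0.21436 / 0.22050 = 0.972.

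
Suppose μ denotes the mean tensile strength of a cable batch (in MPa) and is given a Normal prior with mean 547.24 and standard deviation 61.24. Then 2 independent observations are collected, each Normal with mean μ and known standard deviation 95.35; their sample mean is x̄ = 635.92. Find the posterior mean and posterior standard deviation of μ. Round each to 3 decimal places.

Prior precision 1/τ₀² = 1/61.24² = 0.00026664; data precision n/σ² = 2/95.35² = 0.00021998.
Posterior precision = 0.00026664 + 0.00021998 = 0.00048663, giving posterior SD = 1/√0.00048663 = 45.332.
Posterior mean = (0.00026664·547.24 + 0.00021998·635.92) / 0.00048663 = 587.328.

Posterior mean ≈ 587.328; posterior SD ≈ 45.332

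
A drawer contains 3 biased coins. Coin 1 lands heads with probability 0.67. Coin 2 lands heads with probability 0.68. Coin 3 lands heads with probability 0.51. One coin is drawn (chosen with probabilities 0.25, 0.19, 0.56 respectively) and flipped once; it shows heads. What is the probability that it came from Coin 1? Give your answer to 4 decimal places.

Tabulate prior·likelihood by source: [1] prior 0.25, lik 0.67, product 0.1675; [2] prior 0.19, lik 0.68, product 0.1292; [3] prior 0.56, lik 0.51, product 0.2856.
Normalizing constant = 0.58230; the posterior for Coin 1 is its product over the sum, 0.1675/0.58230 = 0.2877.

Posterior probability ≈ 0.2877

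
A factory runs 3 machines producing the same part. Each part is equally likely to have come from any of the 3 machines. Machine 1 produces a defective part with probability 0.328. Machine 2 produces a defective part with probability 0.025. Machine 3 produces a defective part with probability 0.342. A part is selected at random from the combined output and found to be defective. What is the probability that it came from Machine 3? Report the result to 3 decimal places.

Tabulate prior·likelihood by source: [1] prior 0.333333, lik 0.328, product 0.1093; [2] prior 0.333333, lik 0.025, product 0.008333; [3] prior 0.333333, lik 0.342, product 0.1140.
Normalizing constant = 0.23167; the posterior for Machine 3 is its product over the sum, 0.1140/0.23167 = 0.492.

Posterior probability ≈ 0.492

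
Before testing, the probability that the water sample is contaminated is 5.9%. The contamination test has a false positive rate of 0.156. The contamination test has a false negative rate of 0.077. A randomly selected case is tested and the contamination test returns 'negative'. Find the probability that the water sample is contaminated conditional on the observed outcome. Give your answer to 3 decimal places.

P(H | E) ≈ 0.006

Write H for 'the water sample is contaminated'. Prior odds H:¬H = 0.059/0.941 = 0.062699. For the 'negative' outcome, the likelihood ratio is 0.077/0.844 = 0.091232.
Posterior odds = 0.062699 × 0.091232 = 0.0057202, so P(H|E) = 0.0057202/(1+0.0057202) = 0.006.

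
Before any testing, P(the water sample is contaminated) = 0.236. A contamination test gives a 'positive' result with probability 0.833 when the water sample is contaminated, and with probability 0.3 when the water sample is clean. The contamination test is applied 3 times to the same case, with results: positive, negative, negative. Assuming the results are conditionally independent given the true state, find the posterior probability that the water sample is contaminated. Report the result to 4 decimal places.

Let H be the event that the water sample is contaminated; start with P(H) = 0.236. P('positive'|H) = 0.833, P('positive'|¬H) = 0.3.
Update on result 1 ('positive'): P(H) ← 0.833·0.2360 / (0.833·0.2360 + 0.3·0.7640) = 0.19659/0.42579 = 0.4617.
Update on result 2 ('negative'): P(H) ← 0.167·0.4617 / (0.167·0.4617 + 0.7·0.5383) = 0.077105/0.45391 = 0.1699.
Update on result 3 ('negative'): P(H) ← 0.167·0.1699 / (0.167·0.1699 + 0.7·0.8301) = 0.028368/0.60946 = 0.0465.

Posterior P(H) ≈ 0.0465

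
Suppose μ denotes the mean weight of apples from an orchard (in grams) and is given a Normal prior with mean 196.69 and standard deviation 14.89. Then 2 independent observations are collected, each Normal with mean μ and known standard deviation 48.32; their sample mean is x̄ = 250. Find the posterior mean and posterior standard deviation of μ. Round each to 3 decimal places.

Posterior mean ≈ 205.199; posterior SD ≈ 13.650

Prior precision 1/τ₀² = 1/14.89² = 0.00451035; data precision n/σ² = 2/48.32² = 0.00085660.
Posterior precision = 0.00451035 + 0.00085660 = 0.00536695, giving posterior SD = 1/√0.00536695 = 13.650.
Posterior mean = (0.00451035·196.69 + 0.00085660·250) / 0.00536695 = 205.199.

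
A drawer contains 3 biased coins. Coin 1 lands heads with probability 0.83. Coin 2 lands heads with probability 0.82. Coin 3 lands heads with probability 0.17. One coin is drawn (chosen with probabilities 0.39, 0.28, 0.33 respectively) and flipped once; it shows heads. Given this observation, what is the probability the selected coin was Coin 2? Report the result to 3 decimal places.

Posterior probability ≈ 0.377

Tabulate prior·likelihood by source: [1] prior 0.39, lik 0.83, product 0.3237; [2] prior 0.28, lik 0.82, product 0.2296; [3] prior 0.33, lik 0.17, product 0.05610.
Normalizing constant = 0.60940; the posterior for Coin 2 is its product over the sum, 0.2296/0.60940 = 0.377.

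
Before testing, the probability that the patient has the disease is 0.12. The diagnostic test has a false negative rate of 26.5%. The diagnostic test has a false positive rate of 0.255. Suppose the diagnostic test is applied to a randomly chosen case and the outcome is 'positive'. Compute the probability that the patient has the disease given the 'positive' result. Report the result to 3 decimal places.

Let H be the event that the patient has the disease. P(H) = 0.12, so P(¬H) = 0.88. With E the 'positive' result, P(E|H) = 0.735 and P(E|¬H) = 0.255.
P(E) = 0.735·0.12 + 0.255·0.88 = 0.088200 + 0.22440 = 0.31260.
By Bayes' theorem, P(H|E) = 0.088200 / 0.31260 = 0.282.

P(H | E) ≈ 0.282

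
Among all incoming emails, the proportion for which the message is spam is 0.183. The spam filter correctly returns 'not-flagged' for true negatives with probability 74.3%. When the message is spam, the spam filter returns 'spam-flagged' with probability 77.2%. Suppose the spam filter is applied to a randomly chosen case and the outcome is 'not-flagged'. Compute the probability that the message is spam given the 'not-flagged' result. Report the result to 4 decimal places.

Let H be the event that the message is spam. P(H) = 0.183, so P(¬H) = 0.817. With E the 'not-flagged' result, P(E|H) = 0.228 and P(E|¬H) = 0.743.
P(E) = 0.228·0.183 + 0.743·0.817 = 0.041724 + 0.60703 = 0.64875.
By Bayes' theorem, P(H|E) = 0.041724 / 0.64875 = 0.0643.

P(H | E) ≈ 0.0643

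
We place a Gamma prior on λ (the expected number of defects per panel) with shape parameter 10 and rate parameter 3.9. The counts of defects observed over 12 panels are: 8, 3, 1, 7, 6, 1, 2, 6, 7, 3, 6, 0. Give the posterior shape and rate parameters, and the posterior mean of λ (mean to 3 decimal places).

Posterior: Gamma(shape=60, rate=15.9); mean ≈ 3.774

Total count ∑xᵢ = 50 over n = 12 panels.
Gamma is conjugate to the Poisson likelihood: posterior is Gamma(shape = 10+50 = 60, rate = 3.9+12 = 15.9).
Posterior mean = shape/rate = 60/15.9 = 3.774.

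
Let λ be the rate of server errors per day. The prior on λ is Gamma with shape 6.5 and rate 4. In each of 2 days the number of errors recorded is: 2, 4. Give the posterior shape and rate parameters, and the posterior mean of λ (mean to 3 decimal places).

Posterior: Gamma(shape=12.5, rate=6); mean ≈ 2.083

Total count ∑xᵢ = 6 over n = 2 days.
Gamma is conjugate to the Poisson likelihood: posterior is Gamma(shape = 6.5+6 = 12.5, rate = 4+2 = 6).
E[λ | data] = 12.5/6 = 2.083.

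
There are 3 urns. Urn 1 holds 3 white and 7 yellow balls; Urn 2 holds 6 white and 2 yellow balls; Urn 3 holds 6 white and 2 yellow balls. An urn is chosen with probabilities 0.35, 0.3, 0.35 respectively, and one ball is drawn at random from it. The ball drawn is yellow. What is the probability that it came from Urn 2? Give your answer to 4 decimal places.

Tabulate prior·likelihood by source: [1] prior 0.35, lik 0.7, product 0.2450; [2] prior 0.3, lik 0.25, product 0.07500; [3] prior 0.35, lik 0.25, product 0.08750.
Normalizing constant = 0.40750; the posterior for Urn 2 is its product over the sum, 0.07500/0.40750 = 0.1840.

Posterior probability ≈ 0.1840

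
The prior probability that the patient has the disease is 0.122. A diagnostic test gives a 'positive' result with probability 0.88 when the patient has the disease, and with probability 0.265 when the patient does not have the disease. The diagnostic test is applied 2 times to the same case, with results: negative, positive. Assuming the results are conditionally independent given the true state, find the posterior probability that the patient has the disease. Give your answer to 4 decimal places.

Posterior P(H) ≈ 0.0701

Let H be the event that the patient has the disease; start with P(H) = 0.122. P('positive'|H) = 0.88, P('positive'|¬H) = 0.265.
Update on result 1 ('negative'): P(H) ← 0.12·0.1220 / (0.12·0.1220 + 0.735·0.8780) = 0.014640/0.65997 = 0.0222.
Update on result 2 ('positive'): P(H) ← 0.88·0.0222 / (0.88·0.0222 + 0.265·0.9778) = 0.019521/0.27864 = 0.0701.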